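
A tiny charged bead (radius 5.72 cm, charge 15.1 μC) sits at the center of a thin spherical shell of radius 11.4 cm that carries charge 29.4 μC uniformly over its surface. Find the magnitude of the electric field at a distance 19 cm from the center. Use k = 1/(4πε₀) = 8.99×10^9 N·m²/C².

Use a concentric Gaussian sphere at r = 19 cm (r > 11.4 cm, enclosing both).
Q_enc = (15.1 μC) + (29.4 μC) = 4.45×10^-5 C.
Gauss's law: E·4πr² = Q_enc/ε₀.
E = k|Q_enc|/r² = (8.99×10^9)(4.45e-5)/(0.19)² = 1.11×10^7 N/C.

E ≈ 1.11e7 N/C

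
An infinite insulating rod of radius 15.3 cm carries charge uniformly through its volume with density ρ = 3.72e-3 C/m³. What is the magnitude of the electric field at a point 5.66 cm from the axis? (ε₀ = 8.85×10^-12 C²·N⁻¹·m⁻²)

Coaxial Gaussian cylinder, radius r = 5.66 cm, length L (r < R).
Charge inside radius r per length L is ρ·πr²·L, so λ_enc = ρπr² = 3.744×10^-5 C/m.
By Gauss's law (flux through the curved wall only), E·2πrL = λ_enc L/ε₀.
E = |λ_enc|/(2πε₀r) = (3.744e-5)/(2π·8.85×10^-12·0.0566) = 1.19×10^7 N/C.

|E| = 1.19×10^7 N/C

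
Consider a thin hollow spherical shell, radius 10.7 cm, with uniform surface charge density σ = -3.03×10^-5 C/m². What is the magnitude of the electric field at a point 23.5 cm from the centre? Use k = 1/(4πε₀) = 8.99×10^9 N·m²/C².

Use a concentric Gaussian sphere at r = 23.5 cm (r > 10.7 cm).
The entire shell is enclosed: Q_enc = σ·4πR² = (-3.03×10^-5)·4π·(0.107)² = -4.359e-6 C.
Applying ∮E·dA = Q_enc/ε₀ with Φ = E(4πr²):
E = k|Q_enc|/r² = (8.99×10^9)(4.359e-6)/(0.235)² = 7.10×10^5 N/C.

E ≈ 7.10×10^5 N/C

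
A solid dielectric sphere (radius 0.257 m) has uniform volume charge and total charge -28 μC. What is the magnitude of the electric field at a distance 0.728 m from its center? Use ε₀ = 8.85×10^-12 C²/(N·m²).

|E| = 4.75×10^5 N/C

Symmetry ⇒ E = E(r) r̂. Gaussian sphere of radius r = 0.728 m (r > R, so the entire charge is enclosed).
Q_enc = -28 μC = -2.80e-5 C.
By Gauss's law, ∮E·dA = E·4πr² = Q_enc/ε₀.
E = |Q_enc|/(4πε₀r²) = (2.80×10^-5)/(4π·8.85×10^-12·(0.728)²) = 4.75e5 N/C.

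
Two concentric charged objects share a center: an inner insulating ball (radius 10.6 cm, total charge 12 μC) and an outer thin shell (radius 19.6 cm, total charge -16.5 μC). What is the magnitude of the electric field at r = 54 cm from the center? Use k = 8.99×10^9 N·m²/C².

Symmetry ⇒ E = E(r) r̂. Gaussian sphere of radius r = 54 cm (r > 19.6 cm, enclosing both).
Q_enc = (12 μC) + (-16.5 μC) = -4.50×10^-6 C.
By Gauss's law, ∮E·dA = E·4πr² = Q_enc/ε₀.
E = k|Q_enc|/r² = (8.99×10^9)(4.50e-6)/(0.54)² = 1.39×10^5 N/C.

E ≈ 1.39×10^5 N/C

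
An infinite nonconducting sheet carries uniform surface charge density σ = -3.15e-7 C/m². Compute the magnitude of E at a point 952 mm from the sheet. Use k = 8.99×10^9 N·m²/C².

Choose a cylindrical pillbox piercing the sheet, end faces (area A) parallel to it.
Only the two end caps contribute flux: Φ = 2EA. With Q_enc = σA, Gauss's law gives E = |σ|/(2ε₀).
E = 2πk|σ| = 2π(8.99×10^9)(3.15e-7) = 1.78e4 N/C.

|E| ≈ 1.78e4 N/C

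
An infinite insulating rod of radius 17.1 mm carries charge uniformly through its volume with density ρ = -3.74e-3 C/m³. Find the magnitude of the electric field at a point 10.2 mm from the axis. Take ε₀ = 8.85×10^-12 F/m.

By cylindrical symmetry E is radial; use a coaxial Gaussian cylinder of radius 10.2 mm and length L (r < R).
Charge inside radius r per length L is ρ·πr²·L, so λ_enc = ρπr² = -1.222e-6 C/m.
By Gauss's law (flux through the curved wall only), E·2πrL = λ_enc L/ε₀.
E = |λ_enc|/(2πε₀r) = (1.222×10^-6)/(2π·8.85×10^-12·0.0102) = 2.16e6 N/C.

E ≈ 2.16×10^6 V/m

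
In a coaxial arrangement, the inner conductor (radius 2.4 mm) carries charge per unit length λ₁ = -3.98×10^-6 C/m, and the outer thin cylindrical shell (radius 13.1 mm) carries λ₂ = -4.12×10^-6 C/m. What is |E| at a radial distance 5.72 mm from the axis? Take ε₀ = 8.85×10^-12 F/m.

Take a coaxial cylindrical Gaussian surface of radius r = 5.72 mm and length L (between the conductors, 2.4 mm < r < 13.1 mm).
The shell at 13.1 mm lies outside the Gaussian surface, so λ_enc = λ₁ = -3.98×10^-6 C/m.
Applying ∮E·dA = Q_enc/ε₀ with the end caps contributing no flux:
E = |λ_enc|/(2πε₀r) = (3.98×10^-6)/(2π·8.85×10^-12·0.00572) = 1.25e7 N/C.

|E| = 1.25×10^7 N/C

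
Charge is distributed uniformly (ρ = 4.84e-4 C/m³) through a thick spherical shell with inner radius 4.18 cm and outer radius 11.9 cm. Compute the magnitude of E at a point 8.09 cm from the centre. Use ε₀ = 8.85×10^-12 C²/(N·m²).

|E| ≈ 1.27e6 N/C

By spherical symmetry E is radial; choose a Gaussian sphere of radius r = 8.09 cm (within the shell material, 4.18 cm < r < 11.9 cm).
Enclosed charge is the volume from a to r: Q_enc = (4π/3)ρ(r³ − a³) = 9.254×10^-7 C.
By Gauss's law, ∮E·dA = E·4πr² = Q_enc/ε₀.
E = |Q_enc|/(4πε₀r²) = (9.254×10^-7)/(4π·8.85×10^-12·(0.0809)²) = 1.27×10^6 N/C.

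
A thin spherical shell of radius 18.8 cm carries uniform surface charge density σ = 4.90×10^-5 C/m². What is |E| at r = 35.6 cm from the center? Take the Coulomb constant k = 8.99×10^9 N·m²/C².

Take a concentric spherical Gaussian surface of radius r = 35.6 cm (r > 18.8 cm).
The entire shell is enclosed: Q_enc = σ·4πR² = (4.90×10^-5)·4π·(0.188)² = 2.176×10^-5 C.
Gauss's law: E·4πr² = Q_enc/ε₀.
E = k|Q_enc|/r² = (8.99×10^9)(2.176×10^-5)/(0.356)² = 1.54e6 N/C.

|E| ≈ 1.54×10^6 N/C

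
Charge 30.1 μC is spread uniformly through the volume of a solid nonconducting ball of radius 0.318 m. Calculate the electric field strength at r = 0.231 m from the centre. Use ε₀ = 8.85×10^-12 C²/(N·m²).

By spherical symmetry E is radial; choose a Gaussian sphere of radius r = 0.231 m (r < R).
For a uniform sphere the enclosed fraction is (r/R)³, so Q_enc = (30.1 μC)(0.231/0.318)³ = 1.154e-5 C.
Applying ∮E·dA = Q_enc/ε₀ with Φ = E(4πr²):
E = |Q_enc|/(4πε₀r²) = (1.154e-5)/(4π·8.85×10^-12·(0.231)²) = 1.94e6 N/C.

E ≈ 1.94×10^6 V/m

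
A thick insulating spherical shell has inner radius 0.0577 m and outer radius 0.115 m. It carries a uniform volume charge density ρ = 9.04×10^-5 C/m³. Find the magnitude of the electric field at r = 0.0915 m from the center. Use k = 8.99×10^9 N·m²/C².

E = 2.33×10^5 N/C

Symmetry ⇒ E = E(r) r̂. Gaussian sphere of radius r = 0.0915 m (within the shell material, 0.0577 m < r < 0.115 m).
Enclosed charge is the volume from a to r: Q_enc = (4π/3)ρ(r³ − a³) = 2.173e-7 C.
Gauss's law: E·4πr² = Q_enc/ε₀.
E = k|Q_enc|/r² = (8.99×10^9)(2.173e-7)/(0.0915)² = 2.33×10^5 N/C.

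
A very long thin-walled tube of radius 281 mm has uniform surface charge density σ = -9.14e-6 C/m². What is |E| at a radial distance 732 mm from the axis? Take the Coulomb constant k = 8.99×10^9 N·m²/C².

E ≈ 3.96e5 V/m

Coaxial Gaussian cylinder, radius r = 732 mm, length L (r > 281 mm).
The whole shell is enclosed: λ_enc = σ·2πR = (-9.14×10^-6)·2π·(0.281) = -1.614×10^-5 C/m.
Applying ∮E·dA = Q_enc/ε₀ with the end caps contributing no flux:
E = 2k|λ_enc|/r = 2(8.99×10^9)(1.614×10^-5)/(0.732) = 3.96×10^5 N/C.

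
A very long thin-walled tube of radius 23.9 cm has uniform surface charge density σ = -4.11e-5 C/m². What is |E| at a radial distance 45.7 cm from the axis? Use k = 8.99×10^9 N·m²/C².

By cylindrical symmetry E is radial; use a coaxial Gaussian cylinder of radius 45.7 cm and length L (r > 23.9 cm).
The whole shell is enclosed: λ_enc = σ·2πR = (-4.11e-5)·2π·(0.239) = -6.172×10^-5 C/m.
By Gauss's law (flux through the curved wall only), E·2πrL = λ_enc L/ε₀.
E = 2k|λ_enc|/r = 2(8.99×10^9)(6.172e-5)/(0.457) = 2.43×10^6 N/C.

E = 2.43×10^6 V/m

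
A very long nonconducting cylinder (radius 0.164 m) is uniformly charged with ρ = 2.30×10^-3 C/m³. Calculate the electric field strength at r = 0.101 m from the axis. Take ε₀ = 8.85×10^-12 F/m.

E = 1.31×10^7 N/C

By cylindrical symmetry E is radial; use a coaxial Gaussian cylinder of radius 0.101 m and length L (r < R).
Charge inside radius r per length L is ρ·πr²·L, so λ_enc = ρπr² = 7.371×10^-5 C/m.
Gauss's law: E·2πrL = λ_enc L/ε₀.
E = |λ_enc|/(2πε₀r) = (7.371×10^-5)/(2π·8.85×10^-12·0.101) = 1.31e7 N/C.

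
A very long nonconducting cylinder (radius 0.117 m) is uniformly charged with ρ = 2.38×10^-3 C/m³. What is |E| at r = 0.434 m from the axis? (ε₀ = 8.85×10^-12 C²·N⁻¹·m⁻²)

|E| = 4.24×10^6 N/C

By cylindrical symmetry E is radial; use a coaxial Gaussian cylinder of radius 0.434 m and length L (r > 0.117 m, full cross-section enclosed).
λ_enc = ρ·πR² = (2.38×10^-3)π(0.117)² = 1.024e-4 C/m.
Gauss's law: E·2πrL = λ_enc L/ε₀.
E = |λ_enc|/(2πε₀r) = (1.024×10^-4)/(2π·8.85×10^-12·0.434) = 4.24×10^6 N/C.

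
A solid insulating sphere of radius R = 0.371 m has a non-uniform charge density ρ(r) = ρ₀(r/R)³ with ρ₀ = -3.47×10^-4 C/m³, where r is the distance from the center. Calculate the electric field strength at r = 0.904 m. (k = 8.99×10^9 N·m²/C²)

|E| = 4.08e5 N/C

Take a concentric spherical Gaussian surface of radius r = 0.904 m (r > R, all charge enclosed).
Q_enc = 4π ∫₀^R ρ₀(r'/R)^3 r'² dr' = 4πρ₀R³/6 = -3.711e-5 C.
By Gauss's law, ∮E·dA = E·4πr² = Q_enc/ε₀.
E = k|Q_enc|/r² = (8.99×10^9)(3.711e-5)/(0.904)² = 4.08×10^5 N/C.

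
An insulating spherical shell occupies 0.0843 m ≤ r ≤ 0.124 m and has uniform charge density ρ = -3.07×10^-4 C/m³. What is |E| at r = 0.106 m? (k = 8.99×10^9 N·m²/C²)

E = 6.09×10^5 V/m

By spherical symmetry E is radial; choose a Gaussian sphere of radius r = 0.106 m (within the shell material, 0.0843 m < r < 0.124 m).
Enclosed charge is the volume from a to r: Q_enc = (4π/3)ρ(r³ − a³) = -7.612×10^-7 C.
Gauss's law: E·4πr² = Q_enc/ε₀.
E = k|Q_enc|/r² = (8.99×10^9)(7.612×10^-7)/(0.106)² = 6.09e5 N/C.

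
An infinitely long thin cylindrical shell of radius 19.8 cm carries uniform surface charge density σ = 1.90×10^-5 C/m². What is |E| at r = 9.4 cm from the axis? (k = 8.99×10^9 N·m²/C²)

|E| = 0 N/C

Choose a coaxial cylinder of radius r = 9.4 cm (arbitrary length L) as the Gaussian surface (r < 19.8 cm, inside the shell).
No charge is enclosed, so Gauss's law gives E·2πrL = 0 ⇒ E = 0.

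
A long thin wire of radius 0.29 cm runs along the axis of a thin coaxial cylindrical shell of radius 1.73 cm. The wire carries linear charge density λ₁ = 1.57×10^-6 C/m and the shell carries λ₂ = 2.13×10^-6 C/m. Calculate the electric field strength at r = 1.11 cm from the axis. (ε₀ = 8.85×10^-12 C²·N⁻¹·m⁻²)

2.54×10^6 N/C

Coaxial Gaussian cylinder, radius r = 1.11 cm, length L (between the conductors, 0.29 cm < r < 1.73 cm).
The shell at 1.73 cm lies outside the Gaussian surface, so λ_enc = λ₁ = 1.57×10^-6 C/m.
Gauss's law: E·2πrL = λ_enc L/ε₀.
E = |λ_enc|/(2πε₀r) = (1.57×10^-6)/(2π·8.85×10^-12·0.0111) = 2.54e6 N/C.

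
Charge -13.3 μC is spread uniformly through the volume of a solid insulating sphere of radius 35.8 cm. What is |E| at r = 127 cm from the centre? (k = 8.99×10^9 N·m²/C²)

Symmetry ⇒ E = E(r) r̂. Gaussian sphere of radius r = 127 cm (r > R, so the entire charge is enclosed).
Q_enc = -13.3 μC = -1.33e-5 C.
By Gauss's law, ∮E·dA = E·4πr² = Q_enc/ε₀.
E = k|Q_enc|/r² = (8.99×10^9)(1.33×10^-5)/(1.27)² = 7.41×10^4 N/C.

E = 7.41×10^4 N/C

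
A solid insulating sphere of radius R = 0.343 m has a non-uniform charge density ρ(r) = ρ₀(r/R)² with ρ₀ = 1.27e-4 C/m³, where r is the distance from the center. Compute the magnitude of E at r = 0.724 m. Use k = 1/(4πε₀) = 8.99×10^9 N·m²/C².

2.21×10^5 N/C

By spherical symmetry E is radial; choose a Gaussian sphere of radius r = 0.724 m (r > R, all charge enclosed).
Q_enc = 4π ∫₀^R ρ₀(r'/R)^2 r'² dr' = 4πρ₀R³/5 = 1.288e-5 C.
Applying ∮E·dA = Q_enc/ε₀ with Φ = E(4πr²):
E = k|Q_enc|/r² = (8.99×10^9)(1.288e-5)/(0.724)² = 2.21×10^5 N/C.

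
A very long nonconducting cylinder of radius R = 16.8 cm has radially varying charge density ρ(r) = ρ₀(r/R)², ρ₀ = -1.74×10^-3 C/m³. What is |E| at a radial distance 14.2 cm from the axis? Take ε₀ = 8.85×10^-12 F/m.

E = 4.99×10^6 N/C

Take a coaxial cylindrical Gaussian surface of radius r = 14.2 cm and length L (r < R).
Integrating ρ over the cross-section to radius r: λ_enc = (2πρ₀/R²) ∫₀^r r'^3 dr' = 2πρ₀ r^4/(4·R²) = -3.937e-5 C/m.
Gauss's law: E·2πrL = λ_enc L/ε₀.
E = |λ_enc|/(2πε₀r) = (3.937×10^-5)/(2π·8.85×10^-12·0.142) = 4.99e6 N/C.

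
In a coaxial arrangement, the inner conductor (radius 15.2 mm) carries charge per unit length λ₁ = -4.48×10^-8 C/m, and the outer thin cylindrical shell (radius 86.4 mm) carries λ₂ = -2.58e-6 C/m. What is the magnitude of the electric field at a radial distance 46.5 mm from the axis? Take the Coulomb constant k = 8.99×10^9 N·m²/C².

Take a coaxial cylindrical Gaussian surface of radius r = 46.5 mm and length L (between the conductors, 15.2 mm < r < 86.4 mm).
The shell at 86.4 mm lies outside the Gaussian surface, so λ_enc = λ₁ = -4.48×10^-8 C/m.
Applying ∮E·dA = Q_enc/ε₀ with the end caps contributing no flux:
E = 2k|λ_enc|/r = 2(8.99×10^9)(4.48×10^-8)/(0.0465) = 1.73e4 N/C.

|E| ≈ 1.73×10^4 N/C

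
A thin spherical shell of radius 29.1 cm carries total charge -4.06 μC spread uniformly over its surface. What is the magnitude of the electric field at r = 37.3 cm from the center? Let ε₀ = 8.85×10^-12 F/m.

E = 2.62×10^5 N/C

Take a concentric spherical Gaussian surface of radius r = 37.3 cm (r > 29.1 cm).
The entire shell is enclosed: Q_enc = -4.06×10^-6 C.
Since E is radial and uniform over the Gaussian sphere, Φ = E·4πr² = Q_enc/ε₀.
E = |Q_enc|/(4πε₀r²) = (4.06×10^-6)/(4π·8.85×10^-12·(0.373)²) = 2.62×10^5 N/C.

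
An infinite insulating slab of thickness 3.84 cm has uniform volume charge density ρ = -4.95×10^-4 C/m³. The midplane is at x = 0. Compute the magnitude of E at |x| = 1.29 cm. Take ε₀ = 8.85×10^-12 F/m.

E = 7.22×10^5 N/C

By symmetry E is perpendicular to the slab. A Gaussian pillbox from −1.29 cm to +1.29 cm (face area A) lies entirely within the slab.
Q_enc = ρ·(2x)·A and flux = 2EA, so 2EA = 2ρxA/ε₀ ⇒ E = |ρ|x/ε₀.
E = (4.95e-4)(0.0129)/(8.85×10^-12) = 7.22×10^5 N/C.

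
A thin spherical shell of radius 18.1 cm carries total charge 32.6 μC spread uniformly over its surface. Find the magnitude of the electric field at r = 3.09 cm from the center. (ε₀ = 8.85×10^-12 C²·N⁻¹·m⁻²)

|E| = 0 N/C

Take a concentric spherical Gaussian surface of radius r = 3.09 cm (inside the shell, r < 18.1 cm).
No charge lies within this surface, so Q_enc = 0 and Gauss's law gives E·4πr² = 0 ⇒ E = 0.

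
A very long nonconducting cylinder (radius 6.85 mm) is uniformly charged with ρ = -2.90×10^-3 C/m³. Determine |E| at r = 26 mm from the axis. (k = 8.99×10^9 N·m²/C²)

2.96e5 V/m

By cylindrical symmetry E is radial; use a coaxial Gaussian cylinder of radius 26 mm and length L (r > 6.85 mm, full cross-section enclosed).
λ_enc = ρ·πR² = (-2.90×10^-3)π(0.00685)² = -4.275×10^-7 C/m.
By Gauss's law (flux through the curved wall only), E·2πrL = λ_enc L/ε₀.
E = 2k|λ_enc|/r = 2(8.99×10^9)(4.275×10^-7)/(0.026) = 2.96e5 N/C.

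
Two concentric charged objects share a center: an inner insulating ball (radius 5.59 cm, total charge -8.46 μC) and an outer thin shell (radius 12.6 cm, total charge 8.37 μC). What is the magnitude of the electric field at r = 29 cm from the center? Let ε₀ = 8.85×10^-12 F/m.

Take a concentric spherical Gaussian surface of radius r = 29 cm (r > 12.6 cm, enclosing both).
Q_enc = (-8.46 μC) + (8.37 μC) = -9.00×10^-8 C.
Since E is radial and uniform over the Gaussian sphere, Φ = E·4πr² = Q_enc/ε₀.
E = |Q_enc|/(4πε₀r²) = (9.00×10^-8)/(4π·8.85×10^-12·(0.29)²) = 9.62×10^3 N/C.

9.62e3 N/C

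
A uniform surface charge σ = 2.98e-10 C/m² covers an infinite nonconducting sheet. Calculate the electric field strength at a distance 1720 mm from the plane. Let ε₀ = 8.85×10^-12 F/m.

Choose a cylindrical pillbox piercing the sheet, end faces (area A) parallel to it.
Flux Φ = 2EA and Q_enc = σA, so 2EA = σA/ε₀ ⇒ E = |σ|/(2ε₀), independent of distance.
E = |σ|/(2ε₀) = (2.98e-10)/(2·8.85×10^-12) = 16.8 N/C.

E = 16.8 N/C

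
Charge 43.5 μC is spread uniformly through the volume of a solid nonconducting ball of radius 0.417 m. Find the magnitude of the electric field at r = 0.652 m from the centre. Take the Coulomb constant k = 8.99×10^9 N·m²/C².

Take a concentric spherical Gaussian surface of radius r = 0.652 m (r > R, so the entire charge is enclosed).
Q_enc = 43.5 μC = 4.35×10^-5 C.
Since E is radial and uniform over the Gaussian sphere, Φ = E·4πr² = Q_enc/ε₀.
E = k|Q_enc|/r² = (8.99×10^9)(4.35e-5)/(0.652)² = 9.20×10^5 N/C.

|E| ≈ 9.20×10^5 N/C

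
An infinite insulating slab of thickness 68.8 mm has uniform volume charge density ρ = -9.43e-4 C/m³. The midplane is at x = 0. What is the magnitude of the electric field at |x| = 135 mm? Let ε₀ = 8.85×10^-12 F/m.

The point |x| = 135 mm lies outside the slab (half-thickness 0.0344 m). A symmetric pillbox spanning the full slab encloses Q_enc = ρ·d·A.
Flux = 2EA ⇒ E = |ρ|d/(2ε₀), independent of distance outside.
E = (9.43e-4)(0.0688)/(2·8.85×10^-12) = 3.67e6 N/C.

E = 3.67×10^6 N/C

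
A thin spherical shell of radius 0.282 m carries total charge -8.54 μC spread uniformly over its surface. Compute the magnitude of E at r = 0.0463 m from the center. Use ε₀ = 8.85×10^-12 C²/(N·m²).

E = 0 (no enclosed charge)

By spherical symmetry E is radial; choose a Gaussian sphere of radius r = 0.0463 m (inside the shell, r < 0.282 m).
All the charge is outside the Gaussian surface: Q_enc = 0, hence E = 0 everywhere inside the shell.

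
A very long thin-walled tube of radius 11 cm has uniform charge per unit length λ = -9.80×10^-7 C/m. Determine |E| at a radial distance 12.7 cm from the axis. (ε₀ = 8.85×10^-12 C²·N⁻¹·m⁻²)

Coaxial Gaussian cylinder, radius r = 12.7 cm, length L (r > 11 cm).
The full line charge is enclosed: λ_enc = -9.80×10^-7 C/m.
Gauss's law: E·2πrL = λ_enc L/ε₀.
E = |λ_enc|/(2πε₀r) = (9.80×10^-7)/(2π·8.85×10^-12·0.127) = 1.39e5 N/C.

|E| ≈ 1.39e5 N/C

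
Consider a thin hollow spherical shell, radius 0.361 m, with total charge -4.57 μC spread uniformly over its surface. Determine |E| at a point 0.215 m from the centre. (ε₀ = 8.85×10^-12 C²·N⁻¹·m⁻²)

Symmetry ⇒ E = E(r) r̂. Gaussian sphere of radius r = 0.215 m (inside the shell, r < 0.361 m).
All the charge is outside the Gaussian surface: Q_enc = 0, hence E = 0 everywhere inside the shell.

E = 0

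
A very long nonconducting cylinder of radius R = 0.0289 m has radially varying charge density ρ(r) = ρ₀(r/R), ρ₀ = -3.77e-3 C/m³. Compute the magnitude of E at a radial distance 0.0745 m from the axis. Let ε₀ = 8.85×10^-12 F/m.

Take a coaxial cylindrical Gaussian surface of radius r = 0.0745 m and length L (r > R, full charge per length enclosed).
λ_enc = 2π ∫₀^R ρ₀(r'/R)^1 r' dr' = 2πρ₀R²/3 = -6.595×10^-6 C/m.
Applying ∮E·dA = Q_enc/ε₀ with the end caps contributing no flux:
E = |λ_enc|/(2πε₀r) = (6.595×10^-6)/(2π·8.85×10^-12·0.0745) = 1.59×10^6 N/C.

E ≈ 1.59×10^6 N/C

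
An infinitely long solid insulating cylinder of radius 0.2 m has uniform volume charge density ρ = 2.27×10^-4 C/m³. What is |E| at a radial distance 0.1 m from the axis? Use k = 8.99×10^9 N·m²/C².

Coaxial Gaussian cylinder, radius r = 0.1 m, length L (r < R).
Enclosed charge per unit length: λ_enc = ρ·πr² = (2.27×10^-4)π(0.1)² = 7.131×10^-6 C/m.
Applying ∮E·dA = Q_enc/ε₀ with the end caps contributing no flux:
E = 2k|λ_enc|/r = 2(8.99×10^9)(7.131×10^-6)/(0.1) = 1.28×10^6 N/C.

E ≈ 1.28×10^6 N/C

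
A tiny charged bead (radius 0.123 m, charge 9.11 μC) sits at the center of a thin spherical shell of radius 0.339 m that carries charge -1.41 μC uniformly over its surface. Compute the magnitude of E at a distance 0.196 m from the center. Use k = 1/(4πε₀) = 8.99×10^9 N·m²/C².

E ≈ 2.13×10^6 V/m

Take a concentric spherical Gaussian surface of radius r = 0.196 m (between the bodies, 0.123 m < r < 0.339 m).
The shell at 0.339 m lies outside the Gaussian surface, so Q_enc = 9.11 μC = 9.11e-6 C.
Since E is radial and uniform over the Gaussian sphere, Φ = E·4πr² = Q_enc/ε₀.
E = k|Q_enc|/r² = (8.99×10^9)(9.11e-6)/(0.196)² = 2.13e6 N/C.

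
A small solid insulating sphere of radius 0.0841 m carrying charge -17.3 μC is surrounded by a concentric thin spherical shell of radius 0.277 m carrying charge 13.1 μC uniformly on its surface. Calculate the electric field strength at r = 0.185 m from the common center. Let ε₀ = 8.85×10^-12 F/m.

4.55×10^6 N/C

Symmetry ⇒ E = E(r) r̂. Gaussian sphere of radius r = 0.185 m (between the bodies, 0.0841 m < r < 0.277 m).
The shell at 0.277 m lies outside the Gaussian surface, so Q_enc = -17.3 μC = -1.73×10^-5 C.
Since E is radial and uniform over the Gaussian sphere, Φ = E·4πr² = Q_enc/ε₀.
E = |Q_enc|/(4πε₀r²) = (1.73e-5)/(4π·8.85×10^-12·(0.185)²) = 4.55×10^6 N/C.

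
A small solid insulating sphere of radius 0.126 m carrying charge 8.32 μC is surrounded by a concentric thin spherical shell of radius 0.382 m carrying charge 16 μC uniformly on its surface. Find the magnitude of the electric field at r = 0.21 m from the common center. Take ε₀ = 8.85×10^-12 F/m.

Symmetry ⇒ E = E(r) r̂. Gaussian sphere of radius r = 0.21 m (between the bodies, 0.126 m < r < 0.382 m).
The shell at 0.382 m lies outside the Gaussian surface, so Q_enc = 8.32 μC = 8.32×10^-6 C.
Since E is radial and uniform over the Gaussian sphere, Φ = E·4πr² = Q_enc/ε₀.
E = |Q_enc|/(4πε₀r²) = (8.32e-6)/(4π·8.85×10^-12·(0.21)²) = 1.70×10^6 N/C.

|E| ≈ 1.70×10^6 N/C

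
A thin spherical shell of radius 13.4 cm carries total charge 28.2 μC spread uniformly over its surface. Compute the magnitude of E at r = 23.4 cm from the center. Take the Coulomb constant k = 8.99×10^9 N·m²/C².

By spherical symmetry E is radial; choose a Gaussian sphere of radius r = 23.4 cm (r > 13.4 cm).
The entire shell is enclosed: Q_enc = 2.82×10^-5 C.
By Gauss's law, ∮E·dA = E·4πr² = Q_enc/ε₀.
E = k|Q_enc|/r² = (8.99×10^9)(2.82×10^-5)/(0.234)² = 4.63×10^6 N/C.

E = 4.63×10^6 N/C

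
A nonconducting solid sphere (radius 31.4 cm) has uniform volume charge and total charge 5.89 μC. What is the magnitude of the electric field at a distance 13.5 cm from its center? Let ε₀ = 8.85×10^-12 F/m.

By spherical symmetry E is radial; choose a Gaussian sphere of radius r = 13.5 cm (r < R).
Only the charge within r is enclosed: Q_enc = Q·(r/R)³ = (5.89 μC)·(13.5 cm/31.4 cm)³ = 4.681×10^-7 C.
By Gauss's law, ∮E·dA = E·4πr² = Q_enc/ε₀.
E = |Q_enc|/(4πε₀r²) = (4.681×10^-7)/(4π·8.85×10^-12·(0.135)²) = 2.31e5 N/C.

E ≈ 2.31×10^5 V/m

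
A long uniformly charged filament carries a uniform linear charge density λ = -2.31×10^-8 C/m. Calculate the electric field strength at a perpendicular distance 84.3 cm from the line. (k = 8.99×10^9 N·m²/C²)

|E| = 493 V/m

Choose a coaxial cylinder of radius r = 84.3 cm (arbitrary length L) as the Gaussian surface.
Q_enc = λL, so λ_enc = -2.31×10^-8 C/m.
Since E is radial and uniform over the curved surface, Φ = E·2πrL = Q_enc/ε₀ = λ_enc L/ε₀.
E = 2k|λ_enc|/r = 2(8.99×10^9)(2.31×10^-8)/(0.843) = 493 N/C.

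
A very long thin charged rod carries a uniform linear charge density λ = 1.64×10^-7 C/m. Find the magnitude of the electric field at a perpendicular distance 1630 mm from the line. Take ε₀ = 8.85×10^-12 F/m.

|E| ≈ 1.81e3 V/m

Take a coaxial cylindrical Gaussian surface of radius r = 1630 mm and length L.
Q_enc = λL, so λ_enc = 1.64×10^-7 C/m.
By Gauss's law (flux through the curved wall only), E·2πrL = λ_enc L/ε₀.
E = |λ_enc|/(2πε₀r) = (1.64×10^-7)/(2π·8.85×10^-12·1.63) = 1.81e3 N/C.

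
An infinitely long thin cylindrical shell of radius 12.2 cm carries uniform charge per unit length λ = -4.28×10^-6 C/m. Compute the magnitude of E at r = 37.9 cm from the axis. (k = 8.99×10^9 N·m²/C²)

|E| = 2.03×10^5 N/C

Choose a coaxial cylinder of radius r = 37.9 cm (arbitrary length L) as the Gaussian surface (r > 12.2 cm).
The full line charge is enclosed: λ_enc = -4.28×10^-6 C/m.
Since E is radial and uniform over the curved surface, Φ = E·2πrL = Q_enc/ε₀ = λ_enc L/ε₀.
E = 2k|λ_enc|/r = 2(8.99×10^9)(4.28e-6)/(0.379) = 2.03×10^5 N/C.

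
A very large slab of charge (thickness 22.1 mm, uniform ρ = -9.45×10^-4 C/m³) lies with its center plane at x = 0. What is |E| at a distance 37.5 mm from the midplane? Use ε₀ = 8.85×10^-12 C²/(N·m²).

1.18×10^6 V/m

The point |x| = 37.5 mm lies outside the slab (half-thickness 0.01105 m). A symmetric pillbox spanning the full slab encloses Q_enc = ρ·d·A.
Flux = 2EA ⇒ E = |ρ|d/(2ε₀), independent of distance outside.
E = (9.45×10^-4)(0.0221)/(2·8.85×10^-12) = 1.18×10^6 N/C.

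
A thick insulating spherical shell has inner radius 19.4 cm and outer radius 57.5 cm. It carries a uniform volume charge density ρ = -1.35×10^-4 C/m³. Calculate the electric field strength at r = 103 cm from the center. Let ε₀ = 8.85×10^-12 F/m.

Take a concentric spherical Gaussian surface of radius r = 103 cm (r > 57.5 cm, enclosing the whole shell).
Q_enc = ρ·(4π/3)(b³ − a³) = (-1.35×10^-4)·(4π/3)·((0.575)³ − (0.194)³) = -1.034e-4 C.
By Gauss's law, ∮E·dA = E·4πr² = Q_enc/ε₀.
E = |Q_enc|/(4πε₀r²) = (1.034×10^-4)/(4π·8.85×10^-12·(1.03)²) = 8.76e5 N/C.

E ≈ 8.76e5 N/C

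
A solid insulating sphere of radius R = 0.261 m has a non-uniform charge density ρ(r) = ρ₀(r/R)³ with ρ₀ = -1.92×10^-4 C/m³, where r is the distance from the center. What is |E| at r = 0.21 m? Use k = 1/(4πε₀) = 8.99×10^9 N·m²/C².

E ≈ 3.95×10^5 N/C

By spherical symmetry E is radial; choose a Gaussian sphere of radius r = 0.21 m (r < R).
Integrate the density: Q_enc = 4π ∫₀^r ρ₀(r'/R)^3 r'² dr' = 4πρ₀ r^6/(6·R³) = -1.94×10^-6 C.
By Gauss's law, ∮E·dA = E·4πr² = Q_enc/ε₀.
E = k|Q_enc|/r² = (8.99×10^9)(1.94×10^-6)/(0.21)² = 3.95e5 N/C.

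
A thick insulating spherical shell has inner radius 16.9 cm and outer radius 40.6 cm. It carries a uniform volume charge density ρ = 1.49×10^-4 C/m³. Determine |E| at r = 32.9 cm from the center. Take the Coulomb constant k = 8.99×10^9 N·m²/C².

Use a concentric Gaussian sphere at r = 32.9 cm (within the shell material, 16.9 cm < r < 40.6 cm).
Only the shell between 16.9 cm and r is enclosed: Q_enc = ρ·(4π/3)(r³ − a³) = (1.49e-4)·(4π/3)·((0.329)³ − (0.169)³) = 1.921e-5 C.
Applying ∮E·dA = Q_enc/ε₀ with Φ = E(4πr²):
E = k|Q_enc|/r² = (8.99×10^9)(1.921e-5)/(0.329)² = 1.60e6 N/C.

|E| ≈ 1.60×10^6 N/C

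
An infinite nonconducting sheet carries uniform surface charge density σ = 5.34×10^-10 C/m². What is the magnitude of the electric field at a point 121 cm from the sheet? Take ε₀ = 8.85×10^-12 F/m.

The symmetry is planar: E is normal to the sheet and the same magnitude on both sides. Take a pillbox straddling the sheet with end-cap area A.
Flux Φ = 2EA and Q_enc = σA, so 2EA = σA/ε₀ ⇒ E = |σ|/(2ε₀), independent of distance.
E = |σ|/(2ε₀) = (5.34e-10)/(2·8.85×10^-12) = 30.2 N/C.

30.2 N/C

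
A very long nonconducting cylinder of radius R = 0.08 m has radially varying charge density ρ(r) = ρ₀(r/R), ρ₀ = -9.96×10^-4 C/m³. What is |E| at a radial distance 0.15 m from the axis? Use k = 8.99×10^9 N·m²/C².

Take a coaxial cylindrical Gaussian surface of radius r = 0.15 m and length L (r > R, full charge per length enclosed).
λ_enc = 2π ∫₀^R ρ₀(r'/R)^1 r' dr' = 2πρ₀R²/3 = -1.335×10^-5 C/m.
By Gauss's law (flux through the curved wall only), E·2πrL = λ_enc L/ε₀.
E = 2k|λ_enc|/r = 2(8.99×10^9)(1.335e-5)/(0.15) = 1.60e6 N/C.

|E| ≈ 1.60e6 V/m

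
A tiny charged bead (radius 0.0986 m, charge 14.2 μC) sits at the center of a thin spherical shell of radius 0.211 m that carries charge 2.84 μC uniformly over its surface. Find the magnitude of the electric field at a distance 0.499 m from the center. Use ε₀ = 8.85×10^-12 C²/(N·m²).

Take a concentric spherical Gaussian surface of radius r = 0.499 m (r > 0.211 m, enclosing both).
Q_enc = (14.2 μC) + (2.84 μC) = 1.704e-5 C.
Since E is radial and uniform over the Gaussian sphere, Φ = E·4πr² = Q_enc/ε₀.
E = |Q_enc|/(4πε₀r²) = (1.704×10^-5)/(4π·8.85×10^-12·(0.499)²) = 6.15×10^5 N/C.

E = 6.15e5 N/C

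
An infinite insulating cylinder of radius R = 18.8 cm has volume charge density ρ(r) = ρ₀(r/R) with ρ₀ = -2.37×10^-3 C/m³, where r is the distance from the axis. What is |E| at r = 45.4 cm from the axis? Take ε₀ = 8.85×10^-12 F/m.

E = 6.95×10^6 N/C

Take a coaxial cylindrical Gaussian surface of radius r = 45.4 cm and length L (r > R, full charge per length enclosed).
λ_enc = 2π ∫₀^R ρ₀(r'/R)^1 r' dr' = 2πρ₀R²/3 = -1.754×10^-4 C/m.
Since E is radial and uniform over the curved surface, Φ = E·2πrL = Q_enc/ε₀ = λ_enc L/ε₀.
E = |λ_enc|/(2πε₀r) = (1.754×10^-4)/(2π·8.85×10^-12·0.454) = 6.95×10^6 N/C.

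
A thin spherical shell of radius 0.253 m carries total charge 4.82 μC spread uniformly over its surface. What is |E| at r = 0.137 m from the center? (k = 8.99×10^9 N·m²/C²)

Symmetry ⇒ E = E(r) r̂. Gaussian sphere of radius r = 0.137 m (inside the shell, r < 0.253 m).
No charge lies within this surface, so Q_enc = 0 and Gauss's law gives E·4πr² = 0 ⇒ E = 0.

|E| = 0 N/C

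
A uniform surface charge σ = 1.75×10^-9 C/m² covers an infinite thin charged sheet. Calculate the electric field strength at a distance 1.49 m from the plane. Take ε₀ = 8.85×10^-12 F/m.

By planar symmetry E is perpendicular to the sheet and uniform; use a Gaussian pillbox with flat faces of area A on each side of the sheet.
Flux Φ = 2EA and Q_enc = σA, so 2EA = σA/ε₀ ⇒ E = |σ|/(2ε₀), independent of distance.
E = |σ|/(2ε₀) = (1.75e-9)/(2·8.85×10^-12) = 98.9 N/C.

98.9 V/m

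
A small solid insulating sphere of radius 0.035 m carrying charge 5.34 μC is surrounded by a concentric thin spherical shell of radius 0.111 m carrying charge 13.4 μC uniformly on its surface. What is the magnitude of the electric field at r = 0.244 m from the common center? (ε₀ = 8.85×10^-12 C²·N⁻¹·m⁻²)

Symmetry ⇒ E = E(r) r̂. Gaussian sphere of radius r = 0.244 m (r > 0.111 m, enclosing both).
Q_enc = (5.34 μC) + (13.4 μC) = 1.874×10^-5 C.
Gauss's law: E·4πr² = Q_enc/ε₀.
E = |Q_enc|/(4πε₀r²) = (1.874×10^-5)/(4π·8.85×10^-12·(0.244)²) = 2.83e6 N/C.

|E| ≈ 2.83×10^6 V/m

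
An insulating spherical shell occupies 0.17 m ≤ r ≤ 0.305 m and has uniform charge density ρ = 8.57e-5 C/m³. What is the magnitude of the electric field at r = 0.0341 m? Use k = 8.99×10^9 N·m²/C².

E = 0

Symmetry ⇒ E = E(r) r̂. Gaussian sphere of radius r = 0.0341 m (r < 0.17 m, inside the empty cavity).
No charge is enclosed, so by Gauss's law E·4πr² = 0 ⇒ E = 0.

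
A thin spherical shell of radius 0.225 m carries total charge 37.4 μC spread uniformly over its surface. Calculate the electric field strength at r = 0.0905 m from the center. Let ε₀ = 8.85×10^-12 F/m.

Take a concentric spherical Gaussian surface of radius r = 0.0905 m (inside the shell, r < 0.225 m).
No charge lies within this surface, so Q_enc = 0 and Gauss's law gives E·4πr² = 0 ⇒ E = 0.

E = 0 (no enclosed charge)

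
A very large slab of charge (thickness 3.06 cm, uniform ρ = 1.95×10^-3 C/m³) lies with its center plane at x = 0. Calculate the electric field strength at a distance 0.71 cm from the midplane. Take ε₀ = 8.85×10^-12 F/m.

|E| = 1.56×10^6 N/C

By symmetry E is perpendicular to the slab. A Gaussian pillbox from −0.71 cm to +0.71 cm (face area A) lies entirely within the slab.
Q_enc = ρ·(2x)·A and flux = 2EA, so 2EA = 2ρxA/ε₀ ⇒ E = |ρ|x/ε₀.
E = (1.95e-3)(0.0071)/(8.85×10^-12) = 1.56×10^6 N/C.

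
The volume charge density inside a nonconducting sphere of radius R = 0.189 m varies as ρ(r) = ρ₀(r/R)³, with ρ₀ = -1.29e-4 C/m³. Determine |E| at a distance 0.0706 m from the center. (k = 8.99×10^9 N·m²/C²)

Use a concentric Gaussian sphere at r = 0.0706 m (r < R).
Q_enc = ∫₀^r ρ(r')·4πr'² dr' = (4πρ₀/R³) ∫₀^r r'^5 dr' = 4πρ₀ r^6/(6·R³) = -4.956e-9 C.
By Gauss's law, ∮E·dA = E·4πr² = Q_enc/ε₀.
E = k|Q_enc|/r² = (8.99×10^9)(4.956×10^-9)/(0.0706)² = 8.94×10^3 N/C.

E = 8.94×10^3 N/C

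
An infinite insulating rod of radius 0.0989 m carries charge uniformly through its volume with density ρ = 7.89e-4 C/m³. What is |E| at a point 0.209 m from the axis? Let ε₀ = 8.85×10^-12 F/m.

By cylindrical symmetry E is radial; use a coaxial Gaussian cylinder of radius 0.209 m and length L (r > 0.0989 m, full cross-section enclosed).
λ_enc = ρ·πR² = (7.89×10^-4)π(0.0989)² = 2.424×10^-5 C/m.
Since E is radial and uniform over the curved surface, Φ = E·2πrL = Q_enc/ε₀ = λ_enc L/ε₀.
E = |λ_enc|/(2πε₀r) = (2.424×10^-5)/(2π·8.85×10^-12·0.209) = 2.09e6 N/C.

|E| = 2.09×10^6 N/C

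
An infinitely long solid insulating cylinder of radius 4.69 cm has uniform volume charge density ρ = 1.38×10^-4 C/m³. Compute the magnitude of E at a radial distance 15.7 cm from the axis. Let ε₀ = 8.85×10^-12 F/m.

Take a coaxial cylindrical Gaussian surface of radius r = 15.7 cm and length L (r > 4.69 cm, full cross-section enclosed).
λ_enc = ρ·πR² = (1.38×10^-4)π(0.0469)² = 9.536e-7 C/m.
Gauss's law: E·2πrL = λ_enc L/ε₀.
E = |λ_enc|/(2πε₀r) = (9.536e-7)/(2π·8.85×10^-12·0.157) = 1.09×10^5 N/C.

E = 1.09×10^5 N/C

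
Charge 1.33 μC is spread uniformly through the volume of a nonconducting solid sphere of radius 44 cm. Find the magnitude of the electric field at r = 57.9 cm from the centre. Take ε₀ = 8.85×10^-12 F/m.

Symmetry ⇒ E = E(r) r̂. Gaussian sphere of radius r = 57.9 cm (r > R, so the entire charge is enclosed).
Q_enc = 1.33 μC = 1.33×10^-6 C.
Since E is radial and uniform over the Gaussian sphere, Φ = E·4πr² = Q_enc/ε₀.
E = |Q_enc|/(4πε₀r²) = (1.33e-6)/(4π·8.85×10^-12·(0.579)²) = 3.57×10^4 N/C.

E = 3.57×10^4 V/m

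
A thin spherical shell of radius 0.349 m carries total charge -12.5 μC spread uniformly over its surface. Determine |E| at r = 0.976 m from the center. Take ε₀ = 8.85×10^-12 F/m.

Symmetry ⇒ E = E(r) r̂. Gaussian sphere of radius r = 0.976 m (r > 0.349 m).
The entire shell is enclosed: Q_enc = -1.25×10^-5 C.
By Gauss's law, ∮E·dA = E·4πr² = Q_enc/ε₀.
E = |Q_enc|/(4πε₀r²) = (1.25e-5)/(4π·8.85×10^-12·(0.976)²) = 1.18×10^5 N/C.

|E| ≈ 1.18×10^5 N/C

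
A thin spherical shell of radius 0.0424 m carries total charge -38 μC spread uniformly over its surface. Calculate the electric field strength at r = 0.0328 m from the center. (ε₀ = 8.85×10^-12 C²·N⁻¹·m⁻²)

Take a concentric spherical Gaussian surface of radius r = 0.0328 m (inside the shell, r < 0.0424 m).
No charge lies within this surface, so Q_enc = 0 and Gauss's law gives E·4πr² = 0 ⇒ E = 0.

E = 0 (no enclosed charge)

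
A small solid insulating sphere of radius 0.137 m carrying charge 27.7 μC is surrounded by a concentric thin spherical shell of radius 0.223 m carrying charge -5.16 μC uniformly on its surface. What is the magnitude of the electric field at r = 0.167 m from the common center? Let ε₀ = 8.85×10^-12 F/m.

Use a concentric Gaussian sphere at r = 0.167 m (between the bodies, 0.137 m < r < 0.223 m).
Only the inner charge is enclosed; the outer shell contributes nothing inside itself. Q_enc = 27.7 μC = 2.77×10^-5 C.
Since E is radial and uniform over the Gaussian sphere, Φ = E·4πr² = Q_enc/ε₀.
E = |Q_enc|/(4πε₀r²) = (2.77×10^-5)/(4π·8.85×10^-12·(0.167)²) = 8.93×10^6 N/C.

|E| = 8.93×10^6 N/C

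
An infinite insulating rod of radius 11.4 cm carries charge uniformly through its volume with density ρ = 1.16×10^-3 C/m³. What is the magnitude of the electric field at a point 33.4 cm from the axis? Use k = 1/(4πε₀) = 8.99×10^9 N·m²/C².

|E| = 2.55×10^6 N/C

By cylindrical symmetry E is radial; use a coaxial Gaussian cylinder of radius 33.4 cm and length L (r > 11.4 cm, full cross-section enclosed).
λ_enc = ρ·πR² = (1.16e-3)π(0.114)² = 4.736×10^-5 C/m.
Since E is radial and uniform over the curved surface, Φ = E·2πrL = Q_enc/ε₀ = λ_enc L/ε₀.
E = 2k|λ_enc|/r = 2(8.99×10^9)(4.736×10^-5)/(0.334) = 2.55×10^6 N/C.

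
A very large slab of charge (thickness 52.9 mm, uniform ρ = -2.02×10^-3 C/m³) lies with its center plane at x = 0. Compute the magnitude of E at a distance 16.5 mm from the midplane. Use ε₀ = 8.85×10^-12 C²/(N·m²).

E ≈ 3.77×10^6 N/C

By symmetry E is perpendicular to the slab. A Gaussian pillbox from −16.5 mm to +16.5 mm (face area A) lies entirely within the slab.
Q_enc = ρ·(2x)·A and flux = 2EA, so 2EA = 2ρxA/ε₀ ⇒ E = |ρ|x/ε₀.
E = (2.02e-3)(0.0165)/(8.85×10^-12) = 3.77×10^6 N/C.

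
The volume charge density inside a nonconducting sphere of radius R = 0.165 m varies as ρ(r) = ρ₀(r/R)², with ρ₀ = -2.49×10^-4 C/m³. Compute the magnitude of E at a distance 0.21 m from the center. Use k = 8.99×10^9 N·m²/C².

By spherical symmetry E is radial; choose a Gaussian sphere of radius r = 0.21 m (r > R, all charge enclosed).
Q_enc = 4π ∫₀^R ρ₀(r'/R)^2 r'² dr' = 4πρ₀R³/5 = -2.811×10^-6 C.
Since E is radial and uniform over the Gaussian sphere, Φ = E·4πr² = Q_enc/ε₀.
E = k|Q_enc|/r² = (8.99×10^9)(2.811e-6)/(0.21)² = 5.73×10^5 N/C.

|E| ≈ 5.73e5 N/C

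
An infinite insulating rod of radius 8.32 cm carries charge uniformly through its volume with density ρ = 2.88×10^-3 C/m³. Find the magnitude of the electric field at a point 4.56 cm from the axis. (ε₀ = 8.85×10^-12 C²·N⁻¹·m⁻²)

7.42e6 V/m

Take a coaxial cylindrical Gaussian surface of radius r = 4.56 cm and length L (r < R).
Charge inside radius r per length L is ρ·πr²·L, so λ_enc = ρπr² = 1.881e-5 C/m.
Since E is radial and uniform over the curved surface, Φ = E·2πrL = Q_enc/ε₀ = λ_enc L/ε₀.
E = |λ_enc|/(2πε₀r) = (1.881e-5)/(2π·8.85×10^-12·0.0456) = 7.42e6 N/C.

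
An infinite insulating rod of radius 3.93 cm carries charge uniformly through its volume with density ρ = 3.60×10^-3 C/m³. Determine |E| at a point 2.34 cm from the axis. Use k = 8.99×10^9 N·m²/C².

E ≈ 4.76×10^6 V/m

Take a coaxial cylindrical Gaussian surface of radius r = 2.34 cm and length L (r < R).
Enclosed charge per unit length: λ_enc = ρ·πr² = (3.60×10^-3)π(0.0234)² = 6.193e-6 C/m.
Applying ∮E·dA = Q_enc/ε₀ with the end caps contributing no flux:
E = 2k|λ_enc|/r = 2(8.99×10^9)(6.193×10^-6)/(0.0234) = 4.76×10^6 N/C.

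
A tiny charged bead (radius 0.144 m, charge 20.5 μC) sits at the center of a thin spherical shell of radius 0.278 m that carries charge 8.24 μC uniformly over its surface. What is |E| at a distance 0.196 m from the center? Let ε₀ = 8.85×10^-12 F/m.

By spherical symmetry E is radial; choose a Gaussian sphere of radius r = 0.196 m (between the bodies, 0.144 m < r < 0.278 m).
Only the inner charge is enclosed; the outer shell contributes nothing inside itself. Q_enc = 20.5 μC = 2.05×10^-5 C.
By Gauss's law, ∮E·dA = E·4πr² = Q_enc/ε₀.
E = |Q_enc|/(4πε₀r²) = (2.05×10^-5)/(4π·8.85×10^-12·(0.196)²) = 4.80×10^6 N/C.

|E| ≈ 4.80×10^6 V/m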